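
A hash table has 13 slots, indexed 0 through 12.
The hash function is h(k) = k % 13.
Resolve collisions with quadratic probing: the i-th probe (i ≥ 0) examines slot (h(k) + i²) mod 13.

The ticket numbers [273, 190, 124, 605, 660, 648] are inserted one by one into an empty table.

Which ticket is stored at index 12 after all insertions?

648

273: h=0 → slot 0
190: h=8 → slot 8
124: h=7 → slot 7
605: h=7, probe 7,8,11 → slot 11
660: h=10 → slot 10
648: h=11, probe 11,12 → slot 12
Table: [273, _, _, _, _, _, _, 124, 190, _, 660, 605, 648]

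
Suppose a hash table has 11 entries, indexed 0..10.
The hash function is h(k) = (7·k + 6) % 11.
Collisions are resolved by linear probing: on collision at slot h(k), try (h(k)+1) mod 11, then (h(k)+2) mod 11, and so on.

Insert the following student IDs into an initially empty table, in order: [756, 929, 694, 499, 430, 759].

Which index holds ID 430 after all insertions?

756 hashes to 7; slot 7 is free → place at 7.
929 hashes to 8; slot 8 is free → place at 8.
694 hashes to 2; slot 2 is free → place at 2.
499 hashes to 1; slot 1 is free → place at 1.
430 hashes to 2; 2 taken → place at 3.
759 hashes to 6; slot 6 is free → place at 6.
Table: [., 499, 694, 430, ., ., 759, 756, 929, ., .]

3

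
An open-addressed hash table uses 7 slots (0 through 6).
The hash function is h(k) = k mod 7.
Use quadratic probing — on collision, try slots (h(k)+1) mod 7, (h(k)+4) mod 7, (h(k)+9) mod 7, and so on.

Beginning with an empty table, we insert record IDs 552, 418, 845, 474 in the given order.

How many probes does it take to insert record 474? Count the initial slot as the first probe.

4

552: h=6 -> slot 6
418: h=5 -> slot 5
845: h=5, probe 5,6,2 -> slot 2
474: h=5, probe 5,6,2,0 -> slot 0
Table: [474, ., 845, ., ., 418, 552]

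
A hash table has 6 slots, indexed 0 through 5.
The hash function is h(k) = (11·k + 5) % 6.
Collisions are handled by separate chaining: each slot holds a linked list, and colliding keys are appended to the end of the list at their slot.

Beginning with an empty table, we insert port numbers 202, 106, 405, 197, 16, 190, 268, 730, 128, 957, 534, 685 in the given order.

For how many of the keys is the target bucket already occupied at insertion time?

6

202 → bucket 1
106 → bucket 1 (collision)
405 → bucket 2
197 → bucket 0
16 → bucket 1 (collision)
190 → bucket 1 (collision)
268 → bucket 1 (collision)
730 → bucket 1 (collision)
128 → bucket 3
957 → bucket 2 (collision)
534 → bucket 5
685 → bucket 4
Final buckets:
0: 197
1: 202 -> 106 -> 16 -> 190 -> 268 -> 730
2: 405 -> 957
3: 128
4: 685
5: 534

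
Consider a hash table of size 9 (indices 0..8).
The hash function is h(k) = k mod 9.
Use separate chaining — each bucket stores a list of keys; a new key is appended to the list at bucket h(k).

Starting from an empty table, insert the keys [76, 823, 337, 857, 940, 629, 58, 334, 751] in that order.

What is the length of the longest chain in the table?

6

76 -> bucket 4
823 -> bucket 4 (collision)
337 -> bucket 4 (collision)
857 -> bucket 2
940 -> bucket 4 (collision)
629 -> bucket 8
58 -> bucket 4 (collision)
334 -> bucket 1
751 -> bucket 4 (collision)
Final buckets:
0: ∅
1: 334
2: 857
3: ∅
4: 76 -> 823 -> 337 -> 940 -> 58 -> 751
5: ∅
6: ∅
7: ∅
8: 629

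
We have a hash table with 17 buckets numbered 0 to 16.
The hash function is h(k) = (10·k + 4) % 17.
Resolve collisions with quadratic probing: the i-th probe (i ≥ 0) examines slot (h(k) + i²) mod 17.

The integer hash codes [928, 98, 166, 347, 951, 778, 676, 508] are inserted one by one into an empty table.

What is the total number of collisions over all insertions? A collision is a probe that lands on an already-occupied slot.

928 hashes to 2; slot 2 is free → place at 2.
98 hashes to 15; slot 15 is free → place at 15.
166 hashes to 15; 15 taken → place at 16.
347 hashes to 6; slot 6 is free → place at 6.
951 hashes to 11; slot 11 is free → place at 11.
778 hashes to 15; 15,16,2 taken → place at 7.
676 hashes to 15; 15,16,2,7 taken → place at 14.
508 hashes to 1; slot 1 is free → place at 1.
Table: [—, 508, 928, —, —, —, 347, 778, —, —, —, 951, —, —, 676, 98, 166]

8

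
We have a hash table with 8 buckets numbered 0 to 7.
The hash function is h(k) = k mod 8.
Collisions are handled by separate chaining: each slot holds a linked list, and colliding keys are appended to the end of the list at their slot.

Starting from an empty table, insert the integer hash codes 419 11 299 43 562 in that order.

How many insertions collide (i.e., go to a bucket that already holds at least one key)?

3

419 → bucket 3
11 → bucket 3 (collision)
299 → bucket 3 (collision)
43 → bucket 3 (collision)
562 → bucket 2
Final buckets:
0: ∅
1: ∅
2: 562
3: 419 -> 11 -> 299 -> 43
4: ∅
5: ∅
6: ∅
7: ∅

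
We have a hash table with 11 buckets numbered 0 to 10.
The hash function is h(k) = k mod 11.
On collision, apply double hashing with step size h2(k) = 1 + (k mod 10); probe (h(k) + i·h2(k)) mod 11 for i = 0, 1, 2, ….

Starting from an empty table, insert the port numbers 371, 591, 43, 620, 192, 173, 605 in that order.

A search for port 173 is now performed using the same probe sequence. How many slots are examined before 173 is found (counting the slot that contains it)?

2

371 hashes to 8; slot 8 is free => place at 8.
591 hashes to 8, h2=2; 8 taken => place at 10.
43 hashes to 10, h2=4; 10 taken => place at 3.
620 hashes to 4; slot 4 is free => place at 4.
192 hashes to 5; slot 5 is free => place at 5.
173 hashes to 8, h2=4; 8 taken => place at 1.
605 hashes to 0; slot 0 is free => place at 0.
Table: [605, 173, —, 43, 620, 192, —, —, 371, —, 591]
Lookup 173: h=8, h2=4, probe 8,1 → found at 1.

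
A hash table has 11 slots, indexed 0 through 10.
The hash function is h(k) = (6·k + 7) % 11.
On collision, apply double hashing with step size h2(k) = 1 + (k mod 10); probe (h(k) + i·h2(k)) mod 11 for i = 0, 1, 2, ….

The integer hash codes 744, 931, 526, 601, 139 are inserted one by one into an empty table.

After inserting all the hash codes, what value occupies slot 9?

744: h=5 → slot 5
931: h=5, h2=2, probe 5,7 → slot 7
526: h=6 → slot 6
601: h=5, h2=2, probe 5,7,9 → slot 9
139: h=5, h2=10, probe 5,4 → slot 4
Table: [—, —, —, —, 139, 744, 526, 931, —, 601, —]

601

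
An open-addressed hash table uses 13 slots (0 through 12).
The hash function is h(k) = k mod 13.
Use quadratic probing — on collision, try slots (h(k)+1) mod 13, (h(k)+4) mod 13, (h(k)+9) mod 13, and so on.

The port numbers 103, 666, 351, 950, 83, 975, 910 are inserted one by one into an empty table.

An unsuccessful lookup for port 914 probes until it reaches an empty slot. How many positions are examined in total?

3

Insert 103: h=12, slot 12 empty => index 12.
Insert 666: h=3, slot 3 empty => index 3.
Insert 351: h=0, slot 0 empty => index 0.
Insert 950: h=1, slot 1 empty => index 1.
Insert 83: h=5, slot 5 empty => index 5.
Insert 975: h=0, slots 0,1 occupied => index 4.
Insert 910: h=0, slots 0,1,4 occupied => index 9.
Table: [351, 950, ∅, 666, 975, 83, ∅, ∅, ∅, 910, ∅, ∅, 103]
Lookup 914: h=4, probe 4,5,8 → slot 8 empty, not found.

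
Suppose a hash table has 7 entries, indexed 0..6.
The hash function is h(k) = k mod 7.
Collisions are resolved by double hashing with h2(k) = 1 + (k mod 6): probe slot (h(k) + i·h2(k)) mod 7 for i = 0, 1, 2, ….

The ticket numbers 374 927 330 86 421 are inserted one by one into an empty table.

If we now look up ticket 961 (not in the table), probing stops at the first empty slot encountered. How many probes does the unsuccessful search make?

374 hashes to 3; slot 3 is free → place at 3.
927 hashes to 3, h2=4; 3 taken → place at 0.
330 hashes to 1; slot 1 is free → place at 1.
86 hashes to 2; slot 2 is free → place at 2.
421 hashes to 1, h2=2; 1,3 taken → place at 5.
Table: [927, 330, 86, 374, _, 421, _]
Lookup 961: h=2, h2=2, probe 2,4 → slot 4 empty, not found.

2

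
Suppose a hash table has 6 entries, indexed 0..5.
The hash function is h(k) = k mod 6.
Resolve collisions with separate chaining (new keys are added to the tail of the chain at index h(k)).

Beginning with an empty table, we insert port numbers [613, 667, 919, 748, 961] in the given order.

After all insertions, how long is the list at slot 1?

4

Insert 613: h=1, bucket 1 empty -> new chain.
Insert 667: h=1, bucket 1 nonempty -> append to chain.
Insert 919: h=1, bucket 1 nonempty -> append to chain.
Insert 748: h=4, bucket 4 empty -> new chain.
Insert 961: h=1, bucket 1 nonempty -> append to chain.
Final buckets:
0: .
1: 613 -> 667 -> 919 -> 961
2: .
3: .
4: 748
5: .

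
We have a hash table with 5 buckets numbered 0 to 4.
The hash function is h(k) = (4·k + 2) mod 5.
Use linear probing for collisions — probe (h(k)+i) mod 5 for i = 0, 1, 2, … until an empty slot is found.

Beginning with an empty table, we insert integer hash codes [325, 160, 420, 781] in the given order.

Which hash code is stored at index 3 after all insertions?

325: h=2 => slot 2
160: h=2, probe 2,3 => slot 3
420: h=2, probe 2,3,4 => slot 4
781: h=1 => slot 1
Table: [∅, 781, 325, 160, 420]

160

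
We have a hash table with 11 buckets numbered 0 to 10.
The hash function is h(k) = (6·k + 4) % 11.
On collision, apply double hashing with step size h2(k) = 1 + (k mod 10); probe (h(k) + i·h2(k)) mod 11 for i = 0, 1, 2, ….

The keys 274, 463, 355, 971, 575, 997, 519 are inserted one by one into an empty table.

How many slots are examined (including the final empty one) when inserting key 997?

3

274: h=9 -> slot 9
463: h=10 -> slot 10
355: h=0 -> slot 0
971: h=0, h2=2, probe 0,2 -> slot 2
575: h=0, h2=6, probe 0,6 -> slot 6
997: h=2, h2=8, probe 2,10,7 -> slot 7
519: h=5 -> slot 5
Table: [355, —, 971, —, —, 519, 575, 997, —, 274, 463]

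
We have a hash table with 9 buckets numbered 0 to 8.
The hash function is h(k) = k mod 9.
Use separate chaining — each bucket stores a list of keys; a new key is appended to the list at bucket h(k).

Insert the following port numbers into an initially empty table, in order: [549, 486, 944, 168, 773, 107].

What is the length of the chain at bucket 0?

2

549 → bucket 0
486 → bucket 0 (collision)
944 → bucket 8
168 → bucket 6
773 → bucket 8 (collision)
107 → bucket 8 (collision)
Final buckets:
0: 549 -> 486
1: .
2: .
3: .
4: .
5: .
6: 168
7: .
8: 944 -> 773 -> 107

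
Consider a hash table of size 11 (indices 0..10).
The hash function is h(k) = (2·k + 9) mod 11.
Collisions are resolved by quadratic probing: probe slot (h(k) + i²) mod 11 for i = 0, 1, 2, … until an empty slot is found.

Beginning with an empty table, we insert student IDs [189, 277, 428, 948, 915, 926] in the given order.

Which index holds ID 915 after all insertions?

0

189: h=2 → slot 2
277: h=2, probe 2,3 → slot 3
428: h=7 → slot 7
948: h=2, probe 2,3,6 → slot 6
915: h=2, probe 2,3,6,0 → slot 0
926: h=2, probe 2,3,6,0,7,5 → slot 5
Table: [915, -, 189, 277, -, 926, 948, 428, -, -, -]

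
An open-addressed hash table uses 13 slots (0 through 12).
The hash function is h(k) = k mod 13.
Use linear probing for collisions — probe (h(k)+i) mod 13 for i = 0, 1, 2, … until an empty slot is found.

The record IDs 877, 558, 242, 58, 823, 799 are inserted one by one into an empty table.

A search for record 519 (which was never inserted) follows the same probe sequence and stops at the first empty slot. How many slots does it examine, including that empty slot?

2

Insert 877: h=6, slot 6 empty → index 6.
Insert 558: h=12, slot 12 empty → index 12.
Insert 242: h=8, slot 8 empty → index 8.
Insert 58: h=6, slot 6 occupied → index 7.
Insert 823: h=4, slot 4 empty → index 4.
Insert 799: h=6, slots 6,7,8 occupied → index 9.
Table: [_, _, _, _, 823, _, 877, 58, 242, 799, _, _, 558]
Lookup 519: h=12, probe 12,0 → slot 0 empty, not found.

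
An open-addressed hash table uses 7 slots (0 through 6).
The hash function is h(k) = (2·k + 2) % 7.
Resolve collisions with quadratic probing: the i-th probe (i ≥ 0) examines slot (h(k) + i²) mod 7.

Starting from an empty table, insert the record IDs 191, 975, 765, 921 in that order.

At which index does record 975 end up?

0

191: h=6 → slot 6
975: h=6, probe 6,0 → slot 0
765: h=6, probe 6,0,3 → slot 3
921: h=3, probe 3,4 → slot 4
Table: [975, _, _, 765, 921, _, 191]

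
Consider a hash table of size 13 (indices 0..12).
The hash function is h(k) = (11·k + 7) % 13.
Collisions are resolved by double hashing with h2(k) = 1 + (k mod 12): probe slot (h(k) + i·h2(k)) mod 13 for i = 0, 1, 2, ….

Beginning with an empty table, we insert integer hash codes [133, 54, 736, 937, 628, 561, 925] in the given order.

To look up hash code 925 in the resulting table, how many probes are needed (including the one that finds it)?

3

Insert 133: h=1, slot 1 empty => index 1.
Insert 54: h=3, slot 3 empty => index 3.
Insert 736: h=4, slot 4 empty => index 4.
Insert 937: h=5, slot 5 empty => index 5.
Insert 628: h=12, slot 12 empty => index 12.
Insert 561: h=3, h2=10, slot 3 occupied => index 0.
Insert 925: h=3, h2=2, slots 3,5 occupied => index 7.
Table: [561, 133, —, 54, 736, 937, —, 925, —, —, —, —, 628]
Lookup 925: h=3, h2=2, probe 3,5,7 → found at 7.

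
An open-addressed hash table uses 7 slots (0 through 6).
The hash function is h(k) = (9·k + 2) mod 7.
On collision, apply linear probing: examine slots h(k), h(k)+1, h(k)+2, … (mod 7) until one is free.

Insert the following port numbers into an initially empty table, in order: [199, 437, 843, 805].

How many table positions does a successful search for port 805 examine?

3

199 hashes to 1; slot 1 is free -> place at 1.
437 hashes to 1; 1 taken -> place at 2.
843 hashes to 1; 1,2 taken -> place at 3.
805 hashes to 2; 2,3 taken -> place at 4.
Table: [., 199, 437, 843, 805, ., .]
Lookup 805: h=2, probe 2,3,4 → found at 4.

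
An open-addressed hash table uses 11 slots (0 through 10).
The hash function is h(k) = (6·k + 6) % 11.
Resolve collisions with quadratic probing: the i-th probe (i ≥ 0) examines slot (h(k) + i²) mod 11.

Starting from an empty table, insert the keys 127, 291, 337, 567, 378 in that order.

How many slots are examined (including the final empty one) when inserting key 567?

2

127: h=9 => slot 9
291: h=3 => slot 3
337: h=4 => slot 4
567: h=9, probe 9,10 => slot 10
378: h=8 => slot 8
Table: [∅, ∅, ∅, 291, 337, ∅, ∅, ∅, 378, 127, 567]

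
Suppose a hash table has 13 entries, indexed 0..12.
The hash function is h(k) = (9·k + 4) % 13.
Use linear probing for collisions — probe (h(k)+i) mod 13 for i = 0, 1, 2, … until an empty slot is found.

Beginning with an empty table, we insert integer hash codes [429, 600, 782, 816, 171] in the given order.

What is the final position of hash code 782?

429 hashes to 4; slot 4 is free → place at 4.
600 hashes to 9; slot 9 is free → place at 9.
782 hashes to 9; 9 taken → place at 10.
816 hashes to 3; slot 3 is free → place at 3.
171 hashes to 9; 9,10 taken → place at 11.
Table: [—, —, —, 816, 429, —, —, —, —, 600, 782, 171, —]

10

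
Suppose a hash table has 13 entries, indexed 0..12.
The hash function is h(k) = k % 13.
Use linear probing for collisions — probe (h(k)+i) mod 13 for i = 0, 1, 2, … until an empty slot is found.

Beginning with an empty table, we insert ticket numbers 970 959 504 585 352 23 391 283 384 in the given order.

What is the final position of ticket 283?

3

970: h=8 => slot 8
959: h=10 => slot 10
504: h=10, probe 10,11 => slot 11
585: h=0 => slot 0
352: h=1 => slot 1
23: h=10, probe 10,11,12 => slot 12
391: h=1, probe 1,2 => slot 2
283: h=10, probe 10,11,12,0,1,2,3 => slot 3
384: h=7 => slot 7
Table: [585, 352, 391, 283, —, —, —, 384, 970, —, 959, 504, 23]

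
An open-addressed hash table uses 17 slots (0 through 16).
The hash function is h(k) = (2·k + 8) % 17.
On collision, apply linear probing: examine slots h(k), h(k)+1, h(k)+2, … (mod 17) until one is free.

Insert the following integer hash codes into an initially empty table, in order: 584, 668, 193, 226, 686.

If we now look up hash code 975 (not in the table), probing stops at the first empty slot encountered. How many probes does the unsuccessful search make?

4

Insert 584: h=3, slot 3 empty → index 3.
Insert 668: h=1, slot 1 empty → index 1.
Insert 193: h=3, slot 3 occupied → index 4.
Insert 226: h=1, slot 1 occupied → index 2.
Insert 686: h=3, slots 3,4 occupied → index 5.
Table: [∅, 668, 226, 584, 193, 686, ∅, ∅, ∅, ∅, ∅, ∅, ∅, ∅, ∅, ∅, ∅]
Lookup 975: h=3, probe 3,4,5,6 → slot 6 empty, not found.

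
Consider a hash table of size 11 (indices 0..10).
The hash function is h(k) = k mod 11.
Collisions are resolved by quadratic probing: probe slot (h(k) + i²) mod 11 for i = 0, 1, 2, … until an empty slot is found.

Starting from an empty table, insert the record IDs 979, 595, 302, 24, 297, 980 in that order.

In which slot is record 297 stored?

979: h=0 -> slot 0
595: h=1 -> slot 1
302: h=5 -> slot 5
24: h=2 -> slot 2
297: h=0, probe 0,1,4 -> slot 4
980: h=1, probe 1,2,5,10 -> slot 10
Table: [979, 595, 24, _, 297, 302, _, _, _, _, 980]

4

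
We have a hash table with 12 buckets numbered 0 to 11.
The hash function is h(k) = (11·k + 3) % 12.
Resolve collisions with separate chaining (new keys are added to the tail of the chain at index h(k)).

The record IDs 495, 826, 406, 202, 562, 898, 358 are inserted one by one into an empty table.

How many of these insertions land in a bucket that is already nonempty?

495 → bucket 0
826 → bucket 5
406 → bucket 5 (collision)
202 → bucket 5 (collision)
562 → bucket 5 (collision)
898 → bucket 5 (collision)
358 → bucket 5 (collision)
Final buckets:
0: 495
1: ∅
2: ∅
3: ∅
4: ∅
5: 826 -> 406 -> 202 -> 562 -> 898 -> 358
6: ∅
7: ∅
8: ∅
9: ∅
10: ∅
11: ∅

5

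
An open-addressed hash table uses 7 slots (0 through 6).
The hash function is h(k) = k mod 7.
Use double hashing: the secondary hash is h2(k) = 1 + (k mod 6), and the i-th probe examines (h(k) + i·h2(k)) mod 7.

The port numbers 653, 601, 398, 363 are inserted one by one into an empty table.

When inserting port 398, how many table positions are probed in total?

3

653: h=2 => slot 2
601: h=6 => slot 6
398: h=6, h2=3, probe 6,2,5 => slot 5
363: h=6, h2=4, probe 6,3 => slot 3
Table: [-, -, 653, 363, -, 398, 601]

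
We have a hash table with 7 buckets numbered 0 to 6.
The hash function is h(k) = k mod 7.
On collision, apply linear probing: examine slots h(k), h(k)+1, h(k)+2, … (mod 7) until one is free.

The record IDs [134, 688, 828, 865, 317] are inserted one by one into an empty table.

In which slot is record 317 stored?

5

134: h=1 → slot 1
688: h=2 → slot 2
828: h=2, probe 2,3 → slot 3
865: h=4 → slot 4
317: h=2, probe 2,3,4,5 → slot 5
Table: [_, 134, 688, 828, 865, 317, _]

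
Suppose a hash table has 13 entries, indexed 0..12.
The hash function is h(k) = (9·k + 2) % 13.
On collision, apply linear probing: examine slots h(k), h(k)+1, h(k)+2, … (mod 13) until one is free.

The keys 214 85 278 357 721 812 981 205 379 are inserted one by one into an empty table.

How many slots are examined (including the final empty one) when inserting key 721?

214 hashes to 4; slot 4 is free => place at 4.
85 hashes to 0; slot 0 is free => place at 0.
278 hashes to 8; slot 8 is free => place at 8.
357 hashes to 4; 4 taken => place at 5.
721 hashes to 4; 4,5 taken => place at 6.
812 hashes to 4; 4,5,6 taken => place at 7.
981 hashes to 4; 4,5,6,7,8 taken => place at 9.
205 hashes to 1; slot 1 is free => place at 1.
379 hashes to 7; 7,8,9 taken => place at 10.
Table: [85, 205, -, -, 214, 357, 721, 812, 278, 981, 379, -, -]

3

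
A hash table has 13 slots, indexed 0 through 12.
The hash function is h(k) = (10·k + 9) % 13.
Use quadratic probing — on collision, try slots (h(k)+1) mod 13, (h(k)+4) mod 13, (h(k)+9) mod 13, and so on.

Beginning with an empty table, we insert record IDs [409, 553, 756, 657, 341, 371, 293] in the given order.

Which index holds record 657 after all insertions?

409 hashes to 4; slot 4 is free → place at 4.
553 hashes to 1; slot 1 is free → place at 1.
756 hashes to 3; slot 3 is free → place at 3.
657 hashes to 1; 1 taken → place at 2.
341 hashes to 0; slot 0 is free → place at 0.
371 hashes to 1; 1,2 taken → place at 5.
293 hashes to 1; 1,2,5 taken → place at 10.
Table: [341, 553, 657, 756, 409, 371, —, —, —, —, 293, —, —]

2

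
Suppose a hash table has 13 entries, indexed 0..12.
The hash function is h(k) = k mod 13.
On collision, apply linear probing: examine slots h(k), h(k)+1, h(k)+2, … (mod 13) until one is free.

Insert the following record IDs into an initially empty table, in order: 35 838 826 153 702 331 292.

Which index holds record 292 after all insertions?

11

35 hashes to 9; slot 9 is free => place at 9.
838 hashes to 6; slot 6 is free => place at 6.
826 hashes to 7; slot 7 is free => place at 7.
153 hashes to 10; slot 10 is free => place at 10.
702 hashes to 0; slot 0 is free => place at 0.
331 hashes to 6; 6,7 taken => place at 8.
292 hashes to 6; 6,7,8,9,10 taken => place at 11.
Table: [702, ∅, ∅, ∅, ∅, ∅, 838, 826, 331, 35, 153, 292, ∅]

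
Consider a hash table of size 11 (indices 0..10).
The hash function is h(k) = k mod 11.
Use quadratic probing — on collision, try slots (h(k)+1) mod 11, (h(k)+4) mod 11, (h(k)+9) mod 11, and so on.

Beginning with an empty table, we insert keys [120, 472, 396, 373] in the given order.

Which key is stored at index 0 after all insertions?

472

120: h=10 → slot 10
472: h=10, probe 10,0 → slot 0
396: h=0, probe 0,1 → slot 1
373: h=10, probe 10,0,3 → slot 3
Table: [472, 396, ., 373, ., ., ., ., ., ., 120]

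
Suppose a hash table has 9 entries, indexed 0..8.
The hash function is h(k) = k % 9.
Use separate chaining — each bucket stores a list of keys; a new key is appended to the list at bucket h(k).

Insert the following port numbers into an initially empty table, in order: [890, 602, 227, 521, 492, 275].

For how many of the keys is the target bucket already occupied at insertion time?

890 -> bucket 8
602 -> bucket 8 (collision)
227 -> bucket 2
521 -> bucket 8 (collision)
492 -> bucket 6
275 -> bucket 5
Final buckets:
0: —
1: —
2: 227
3: —
4: —
5: 275
6: 492
7: —
8: 890 -> 602 -> 521

2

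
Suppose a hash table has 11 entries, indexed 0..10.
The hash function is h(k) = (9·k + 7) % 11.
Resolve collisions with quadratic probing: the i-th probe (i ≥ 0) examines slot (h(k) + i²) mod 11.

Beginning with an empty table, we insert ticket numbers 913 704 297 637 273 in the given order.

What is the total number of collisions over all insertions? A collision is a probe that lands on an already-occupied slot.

4

Insert 913: h=7, slot 7 empty → index 7.
Insert 704: h=7, slot 7 occupied → index 8.
Insert 297: h=7, slots 7,8 occupied → index 0.
Insert 637: h=9, slot 9 empty → index 9.
Insert 273: h=0, slot 0 occupied → index 1.
Table: [297, 273, ∅, ∅, ∅, ∅, ∅, 913, 704, 637, ∅]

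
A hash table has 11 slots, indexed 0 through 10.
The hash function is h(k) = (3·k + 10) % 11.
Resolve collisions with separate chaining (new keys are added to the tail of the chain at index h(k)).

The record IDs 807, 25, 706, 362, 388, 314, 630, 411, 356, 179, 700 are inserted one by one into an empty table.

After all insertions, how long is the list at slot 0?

3

Insert 807: h=0, bucket 0 empty -> new chain.
Insert 25: h=8, bucket 8 empty -> new chain.
Insert 706: h=5, bucket 5 empty -> new chain.
Insert 362: h=7, bucket 7 empty -> new chain.
Insert 388: h=8, bucket 8 nonempty -> append to chain.
Insert 314: h=6, bucket 6 empty -> new chain.
Insert 630: h=8, bucket 8 nonempty -> append to chain.
Insert 411: h=0, bucket 0 nonempty -> append to chain.
Insert 356: h=0, bucket 0 nonempty -> append to chain.
Insert 179: h=8, bucket 8 nonempty -> append to chain.
Insert 700: h=9, bucket 9 empty -> new chain.
Final buckets:
0: 807 -> 411 -> 356
1: .
2: .
3: .
4: .
5: 706
6: 314
7: 362
8: 25 -> 388 -> 630 -> 179
9: 700
10: .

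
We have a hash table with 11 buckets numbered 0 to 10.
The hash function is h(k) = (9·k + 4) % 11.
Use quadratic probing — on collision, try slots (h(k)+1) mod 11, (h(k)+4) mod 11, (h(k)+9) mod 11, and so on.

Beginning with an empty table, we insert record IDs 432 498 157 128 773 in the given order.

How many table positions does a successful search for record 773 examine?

Insert 432: h=9, slot 9 empty -> index 9.
Insert 498: h=9, slot 9 occupied -> index 10.
Insert 157: h=9, slots 9,10 occupied -> index 2.
Insert 128: h=1, slot 1 empty -> index 1.
Insert 773: h=9, slots 9,10,2 occupied -> index 7.
Table: [∅, 128, 157, ∅, ∅, ∅, ∅, 773, ∅, 432, 498]
Lookup 773: h=9, probe 9,10,2,7 → found at 7.

4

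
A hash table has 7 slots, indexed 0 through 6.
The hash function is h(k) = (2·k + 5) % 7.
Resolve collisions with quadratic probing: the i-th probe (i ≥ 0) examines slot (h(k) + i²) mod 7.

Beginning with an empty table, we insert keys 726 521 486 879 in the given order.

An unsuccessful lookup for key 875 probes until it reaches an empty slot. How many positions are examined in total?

726: h=1 -> slot 1
521: h=4 -> slot 4
486: h=4, probe 4,5 -> slot 5
879: h=6 -> slot 6
Table: [∅, 726, ∅, ∅, 521, 486, 879]
Lookup 875: h=5, probe 5,6,2 → slot 2 empty, not found.

3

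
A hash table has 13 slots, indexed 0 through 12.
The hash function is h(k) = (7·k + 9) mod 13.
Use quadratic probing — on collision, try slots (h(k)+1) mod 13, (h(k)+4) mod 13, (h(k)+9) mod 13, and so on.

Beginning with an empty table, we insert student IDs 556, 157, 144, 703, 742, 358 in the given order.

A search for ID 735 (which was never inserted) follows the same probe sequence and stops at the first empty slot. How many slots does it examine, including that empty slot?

Insert 556: h=1, slot 1 empty -> index 1.
Insert 157: h=3, slot 3 empty -> index 3.
Insert 144: h=3, slot 3 occupied -> index 4.
Insert 703: h=3, slots 3,4 occupied -> index 7.
Insert 742: h=3, slots 3,4,7 occupied -> index 12.
Insert 358: h=6, slot 6 empty -> index 6.
Table: [—, 556, —, 157, 144, —, 358, 703, —, —, —, —, 742]
Lookup 735: h=6, probe 6,7,10 → slot 10 empty, not found.

3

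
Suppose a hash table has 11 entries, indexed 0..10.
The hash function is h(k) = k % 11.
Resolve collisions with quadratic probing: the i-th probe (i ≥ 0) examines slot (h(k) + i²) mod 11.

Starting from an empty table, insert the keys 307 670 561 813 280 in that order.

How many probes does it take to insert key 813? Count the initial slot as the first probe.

307 hashes to 10; slot 10 is free → place at 10.
670 hashes to 10; 10 taken → place at 0.
561 hashes to 0; 0 taken → place at 1.
813 hashes to 10; 10,0 taken → place at 3.
280 hashes to 5; slot 5 is free → place at 5.
Table: [670, 561, —, 813, —, 280, —, —, —, —, 307]

3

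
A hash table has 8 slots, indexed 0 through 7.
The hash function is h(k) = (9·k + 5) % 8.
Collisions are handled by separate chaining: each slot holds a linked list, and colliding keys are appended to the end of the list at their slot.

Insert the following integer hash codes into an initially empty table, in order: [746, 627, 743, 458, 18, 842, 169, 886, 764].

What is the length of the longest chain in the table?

4

Insert 746: h=7, bucket 7 empty -> new chain.
Insert 627: h=0, bucket 0 empty -> new chain.
Insert 743: h=4, bucket 4 empty -> new chain.
Insert 458: h=7, bucket 7 nonempty -> append to chain.
Insert 18: h=7, bucket 7 nonempty -> append to chain.
Insert 842: h=7, bucket 7 nonempty -> append to chain.
Insert 169: h=6, bucket 6 empty -> new chain.
Insert 886: h=3, bucket 3 empty -> new chain.
Insert 764: h=1, bucket 1 empty -> new chain.
Final buckets:
0: 627
1: 764
2: —
3: 886
4: 743
5: —
6: 169
7: 746 -> 458 -> 18 -> 842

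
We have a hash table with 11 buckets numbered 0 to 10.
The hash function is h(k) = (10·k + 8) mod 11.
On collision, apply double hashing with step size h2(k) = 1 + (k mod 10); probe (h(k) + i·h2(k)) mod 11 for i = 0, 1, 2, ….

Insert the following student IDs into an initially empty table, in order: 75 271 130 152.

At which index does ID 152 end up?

Insert 75: h=10, slot 10 empty -> index 10.
Insert 271: h=1, slot 1 empty -> index 1.
Insert 130: h=10, h2=1, slot 10 occupied -> index 0.
Insert 152: h=10, h2=3, slot 10 occupied -> index 2.
Table: [130, 271, 152, _, _, _, _, _, _, _, 75]

2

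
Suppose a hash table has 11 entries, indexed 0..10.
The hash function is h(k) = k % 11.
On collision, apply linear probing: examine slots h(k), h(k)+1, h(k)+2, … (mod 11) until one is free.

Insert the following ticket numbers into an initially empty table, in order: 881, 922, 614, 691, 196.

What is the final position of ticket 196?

2

Insert 881: h=1, slot 1 empty → index 1.
Insert 922: h=9, slot 9 empty → index 9.
Insert 614: h=9, slot 9 occupied → index 10.
Insert 691: h=9, slots 9,10 occupied → index 0.
Insert 196: h=9, slots 9,10,0,1 occupied → index 2.
Table: [691, 881, 196, ., ., ., ., ., ., 922, 614]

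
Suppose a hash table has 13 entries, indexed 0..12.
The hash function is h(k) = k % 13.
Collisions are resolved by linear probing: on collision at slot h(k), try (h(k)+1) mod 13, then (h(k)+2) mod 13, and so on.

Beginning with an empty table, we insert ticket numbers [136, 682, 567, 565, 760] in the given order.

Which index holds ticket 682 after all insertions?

136 hashes to 6; slot 6 is free -> place at 6.
682 hashes to 6; 6 taken -> place at 7.
567 hashes to 8; slot 8 is free -> place at 8.
565 hashes to 6; 6,7,8 taken -> place at 9.
760 hashes to 6; 6,7,8,9 taken -> place at 10.
Table: [∅, ∅, ∅, ∅, ∅, ∅, 136, 682, 567, 565, 760, ∅, ∅]

7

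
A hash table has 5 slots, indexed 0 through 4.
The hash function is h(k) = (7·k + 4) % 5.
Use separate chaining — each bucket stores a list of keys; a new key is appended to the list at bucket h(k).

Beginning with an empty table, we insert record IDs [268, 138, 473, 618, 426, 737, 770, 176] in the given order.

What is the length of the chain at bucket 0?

Insert 268: h=0, bucket 0 empty -> new chain.
Insert 138: h=0, bucket 0 nonempty -> append to chain.
Insert 473: h=0, bucket 0 nonempty -> append to chain.
Insert 618: h=0, bucket 0 nonempty -> append to chain.
Insert 426: h=1, bucket 1 empty -> new chain.
Insert 737: h=3, bucket 3 empty -> new chain.
Insert 770: h=4, bucket 4 empty -> new chain.
Insert 176: h=1, bucket 1 nonempty -> append to chain.
Final buckets:
0: 268 -> 138 -> 473 -> 618
1: 426 -> 176
2: ∅
3: 737
4: 770

4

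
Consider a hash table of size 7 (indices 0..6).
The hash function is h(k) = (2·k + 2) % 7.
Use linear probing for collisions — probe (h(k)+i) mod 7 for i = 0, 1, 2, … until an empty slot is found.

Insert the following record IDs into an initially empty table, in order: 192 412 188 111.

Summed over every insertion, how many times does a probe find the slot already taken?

5

192: h=1 → slot 1
412: h=0 → slot 0
188: h=0, probe 0,1,2 → slot 2
111: h=0, probe 0,1,2,3 → slot 3
Table: [412, 192, 188, 111, _, _, _]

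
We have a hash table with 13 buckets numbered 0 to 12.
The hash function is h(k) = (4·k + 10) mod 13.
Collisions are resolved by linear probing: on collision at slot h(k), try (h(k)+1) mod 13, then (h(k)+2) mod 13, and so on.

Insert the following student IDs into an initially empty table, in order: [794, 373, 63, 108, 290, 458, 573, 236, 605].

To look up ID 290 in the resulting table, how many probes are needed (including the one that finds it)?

794: h=1 => slot 1
373: h=7 => slot 7
63: h=2 => slot 2
108: h=0 => slot 0
290: h=0, probe 0,1,2,3 => slot 3
458: h=9 => slot 9
573: h=1, probe 1,2,3,4 => slot 4
236: h=5 => slot 5
605: h=12 => slot 12
Table: [108, 794, 63, 290, 573, 236, _, 373, _, 458, _, _, 605]
Lookup 290: h=0, probe 0,1,2,3 → found at 3.

4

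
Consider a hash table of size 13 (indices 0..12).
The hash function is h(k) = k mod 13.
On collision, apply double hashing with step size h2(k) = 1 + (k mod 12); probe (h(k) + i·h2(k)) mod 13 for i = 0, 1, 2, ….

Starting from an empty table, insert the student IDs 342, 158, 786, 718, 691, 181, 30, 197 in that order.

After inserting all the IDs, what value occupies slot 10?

691

342 hashes to 4; slot 4 is free => place at 4.
158 hashes to 2; slot 2 is free => place at 2.
786 hashes to 6; slot 6 is free => place at 6.
718 hashes to 3; slot 3 is free => place at 3.
691 hashes to 2, h2=8; 2 taken => place at 10.
181 hashes to 12; slot 12 is free => place at 12.
30 hashes to 4, h2=7; 4 taken => place at 11.
197 hashes to 2, h2=6; 2 taken => place at 8.
Table: [—, —, 158, 718, 342, —, 786, —, 197, —, 691, 30, 181]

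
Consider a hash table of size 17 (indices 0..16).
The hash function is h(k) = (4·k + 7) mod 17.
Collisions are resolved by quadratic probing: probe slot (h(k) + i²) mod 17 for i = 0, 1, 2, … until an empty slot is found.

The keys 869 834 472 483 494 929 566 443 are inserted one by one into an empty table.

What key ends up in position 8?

869: h=15 -> slot 15
834: h=11 -> slot 11
472: h=8 -> slot 8
483: h=1 -> slot 1
494: h=11, probe 11,12 -> slot 12
929: h=0 -> slot 0
566: h=10 -> slot 10
443: h=11, probe 11,12,15,3 -> slot 3
Table: [929, 483, ∅, 443, ∅, ∅, ∅, ∅, 472, ∅, 566, 834, 494, ∅, ∅, 869, ∅]

472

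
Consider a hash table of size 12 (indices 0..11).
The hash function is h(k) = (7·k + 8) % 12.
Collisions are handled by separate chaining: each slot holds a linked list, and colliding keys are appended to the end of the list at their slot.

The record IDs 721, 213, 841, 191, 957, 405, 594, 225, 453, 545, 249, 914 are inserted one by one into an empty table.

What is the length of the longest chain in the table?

6

Insert 721: h=3, bucket 3 empty -> new chain.
Insert 213: h=11, bucket 11 empty -> new chain.
Insert 841: h=3, bucket 3 nonempty -> append to chain.
Insert 191: h=1, bucket 1 empty -> new chain.
Insert 957: h=11, bucket 11 nonempty -> append to chain.
Insert 405: h=11, bucket 11 nonempty -> append to chain.
Insert 594: h=2, bucket 2 empty -> new chain.
Insert 225: h=11, bucket 11 nonempty -> append to chain.
Insert 453: h=11, bucket 11 nonempty -> append to chain.
Insert 545: h=7, bucket 7 empty -> new chain.
Insert 249: h=11, bucket 11 nonempty -> append to chain.
Insert 914: h=10, bucket 10 empty -> new chain.
Final buckets:
0: -
1: 191
2: 594
3: 721 -> 841
4: -
5: -
6: -
7: 545
8: -
9: -
10: 914
11: 213 -> 957 -> 405 -> 225 -> 453 -> 249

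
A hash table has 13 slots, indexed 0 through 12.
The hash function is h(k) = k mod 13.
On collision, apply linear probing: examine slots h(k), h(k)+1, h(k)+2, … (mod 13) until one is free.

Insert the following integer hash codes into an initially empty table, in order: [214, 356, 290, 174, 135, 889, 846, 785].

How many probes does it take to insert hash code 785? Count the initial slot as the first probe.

214: h=6 -> slot 6
356: h=5 -> slot 5
290: h=4 -> slot 4
174: h=5, probe 5,6,7 -> slot 7
135: h=5, probe 5,6,7,8 -> slot 8
889: h=5, probe 5,6,7,8,9 -> slot 9
846: h=1 -> slot 1
785: h=5, probe 5,6,7,8,9,10 -> slot 10
Table: [—, 846, —, —, 290, 356, 214, 174, 135, 889, 785, —, —]

6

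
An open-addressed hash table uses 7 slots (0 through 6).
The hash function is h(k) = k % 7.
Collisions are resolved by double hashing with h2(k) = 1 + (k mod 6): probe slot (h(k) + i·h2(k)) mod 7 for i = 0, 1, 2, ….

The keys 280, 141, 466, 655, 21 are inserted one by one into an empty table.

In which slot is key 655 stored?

280 hashes to 0; slot 0 is free -> place at 0.
141 hashes to 1; slot 1 is free -> place at 1.
466 hashes to 4; slot 4 is free -> place at 4.
655 hashes to 4, h2=2; 4 taken -> place at 6.
21 hashes to 0, h2=4; 0,4,1 taken -> place at 5.
Table: [280, 141, ∅, ∅, 466, 21, 655]

6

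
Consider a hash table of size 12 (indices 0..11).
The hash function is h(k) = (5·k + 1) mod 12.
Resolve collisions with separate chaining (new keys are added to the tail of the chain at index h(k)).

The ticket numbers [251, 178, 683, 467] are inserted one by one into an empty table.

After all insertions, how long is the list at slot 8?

3

Insert 251: h=8, bucket 8 empty -> new chain.
Insert 178: h=3, bucket 3 empty -> new chain.
Insert 683: h=8, bucket 8 nonempty -> append to chain.
Insert 467: h=8, bucket 8 nonempty -> append to chain.
Final buckets:
0: _
1: _
2: _
3: 178
4: _
5: _
6: _
7: _
8: 251 -> 683 -> 467
9: _
10: _
11: _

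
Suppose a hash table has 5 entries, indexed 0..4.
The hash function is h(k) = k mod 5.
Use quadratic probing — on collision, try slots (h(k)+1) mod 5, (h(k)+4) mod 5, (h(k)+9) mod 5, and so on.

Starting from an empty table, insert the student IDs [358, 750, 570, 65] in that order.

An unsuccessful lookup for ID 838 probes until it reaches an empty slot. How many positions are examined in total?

Insert 358: h=3, slot 3 empty => index 3.
Insert 750: h=0, slot 0 empty => index 0.
Insert 570: h=0, slot 0 occupied => index 1.
Insert 65: h=0, slots 0,1 occupied => index 4.
Table: [750, 570, _, 358, 65]
Lookup 838: h=3, probe 3,4,2 → slot 2 empty, not found.

3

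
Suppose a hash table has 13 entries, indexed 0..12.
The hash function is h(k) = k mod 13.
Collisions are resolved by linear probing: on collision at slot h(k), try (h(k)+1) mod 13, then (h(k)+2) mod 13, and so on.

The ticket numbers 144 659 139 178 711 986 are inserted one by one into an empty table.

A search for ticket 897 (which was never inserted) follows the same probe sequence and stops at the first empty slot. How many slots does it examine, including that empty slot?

144 hashes to 1; slot 1 is free => place at 1.
659 hashes to 9; slot 9 is free => place at 9.
139 hashes to 9; 9 taken => place at 10.
178 hashes to 9; 9,10 taken => place at 11.
711 hashes to 9; 9,10,11 taken => place at 12.
986 hashes to 11; 11,12 taken => place at 0.
Table: [986, 144, ∅, ∅, ∅, ∅, ∅, ∅, ∅, 659, 139, 178, 711]
Lookup 897: h=0, probe 0,1,2 → slot 2 empty, not found.

3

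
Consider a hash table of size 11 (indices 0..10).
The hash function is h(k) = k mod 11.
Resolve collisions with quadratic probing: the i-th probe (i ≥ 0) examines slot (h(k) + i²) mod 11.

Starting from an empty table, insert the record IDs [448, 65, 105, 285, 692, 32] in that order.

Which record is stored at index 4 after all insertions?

448: h=8 → slot 8
65: h=10 → slot 10
105: h=6 → slot 6
285: h=10, probe 10,0 → slot 0
692: h=10, probe 10,0,3 → slot 3
32: h=10, probe 10,0,3,8,4 → slot 4
Table: [285, ., ., 692, 32, ., 105, ., 448, ., 65]

32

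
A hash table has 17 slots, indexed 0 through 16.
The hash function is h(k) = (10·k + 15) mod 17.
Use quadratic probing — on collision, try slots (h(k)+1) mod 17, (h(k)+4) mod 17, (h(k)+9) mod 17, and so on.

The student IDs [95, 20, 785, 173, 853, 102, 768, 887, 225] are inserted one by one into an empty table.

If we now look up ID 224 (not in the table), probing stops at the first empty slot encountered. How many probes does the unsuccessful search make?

8

95: h=13 => slot 13
20: h=11 => slot 11
785: h=11, probe 11,12 => slot 12
173: h=11, probe 11,12,15 => slot 15
853: h=11, probe 11,12,15,3 => slot 3
102: h=15, probe 15,16 => slot 16
768: h=11, probe 11,12,15,3,10 => slot 10
887: h=11, probe 11,12,15,3,10,2 => slot 2
225: h=4 => slot 4
Table: [_, _, 887, 853, 225, _, _, _, _, _, 768, 20, 785, 95, _, 173, 102]
Lookup 224: h=11, probe 11,12,15,3,10,2,13,9 → slot 9 empty, not found.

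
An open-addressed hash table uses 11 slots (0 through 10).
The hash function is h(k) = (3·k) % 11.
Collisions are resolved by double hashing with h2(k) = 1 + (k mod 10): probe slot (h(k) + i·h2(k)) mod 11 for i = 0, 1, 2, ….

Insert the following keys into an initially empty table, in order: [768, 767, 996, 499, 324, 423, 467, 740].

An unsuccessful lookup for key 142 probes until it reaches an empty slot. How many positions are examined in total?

2

768: h=5 → slot 5
767: h=2 → slot 2
996: h=7 → slot 7
499: h=1 → slot 1
324: h=4 → slot 4
423: h=4, h2=4, probe 4,8 → slot 8
467: h=4, h2=8, probe 4,1,9 → slot 9
740: h=9, h2=1, probe 9,10 → slot 10
Table: [., 499, 767, ., 324, 768, ., 996, 423, 467, 740]
Lookup 142: h=8, h2=3, probe 8,0 → slot 0 empty, not found.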